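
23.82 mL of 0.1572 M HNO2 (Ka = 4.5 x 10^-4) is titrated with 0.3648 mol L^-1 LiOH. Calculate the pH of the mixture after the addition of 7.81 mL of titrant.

3.85

Initial n(HNO2) = 0.1572 x 0.02382 = 0.003745 mol.
n(LiOH) added = 0.3648 x 0.007810 = 0.002849 mol, converting that many moles of HNO2 to NO2-.
Remaining n(HNO2) = 0.0008954 mol; n(NO2-) = 0.002849 mol.
By Henderson-Hasselbalch, pH = pKa + log([A^-]/[HA]) = 3.35 + log(0.002849/0.0008954) = 3.35 + (+0.50) = 3.85.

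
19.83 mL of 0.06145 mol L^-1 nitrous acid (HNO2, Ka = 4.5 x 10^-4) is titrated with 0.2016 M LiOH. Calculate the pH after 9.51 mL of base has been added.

n(acid) = 0.06145 x 0.01983 = 0.001219 mol; n(LiOH) added = 0.2016 x 0.009510 = 0.001917 mol.
Base is in excess by 0.001917 - 0.001219 = 0.0006987 mol in a total volume of 0.02934 L.
[OH^-] = 0.0006987/0.02934 = 0.02381 M, so pOH = 1.62 and pH = 14.00 - 1.62 = 12.38.

12.38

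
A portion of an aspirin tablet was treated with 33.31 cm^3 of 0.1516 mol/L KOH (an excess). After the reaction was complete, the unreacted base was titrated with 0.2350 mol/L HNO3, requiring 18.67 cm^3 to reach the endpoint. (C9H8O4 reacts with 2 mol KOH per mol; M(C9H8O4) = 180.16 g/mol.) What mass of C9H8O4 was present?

Total n(KOH) added = 0.1516 x 0.03331 = 0.005050 mol.
n(HNO3) used = 0.2350 x 0.01867 = 0.004387 mol, which equals the excess n(KOH).
So n(KOH) consumed by the sample = 0.005050 - 0.004387 = 0.0006623 mol.
n(C9H8O4) = 0.0006623 / 2 = 0.0003312 mol.
mass = 0.0003312 mol x 180.16 g/mol = 0.0597 g.

0.0597 g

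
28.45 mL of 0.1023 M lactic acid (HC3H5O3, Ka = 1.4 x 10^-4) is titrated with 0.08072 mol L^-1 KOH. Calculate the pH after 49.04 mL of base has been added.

n(acid) = 0.1023 x 0.02845 = 0.002910 mol; n(KOH) added = 0.08072 x 0.04904 = 0.003959 mol.
Base is in excess by 0.003959 - 0.002910 = 0.001048 mol in a total volume of 0.07749 L.
[OH^-] = 0.001048/0.07749 = 0.01353 M, so pOH = 1.87 and pH = 14.00 - 1.87 = 12.13.

12.13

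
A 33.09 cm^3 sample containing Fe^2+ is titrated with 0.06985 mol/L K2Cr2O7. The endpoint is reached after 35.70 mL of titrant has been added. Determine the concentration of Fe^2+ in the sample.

0.452 M

n(K2Cr2O7) = 0.06985 x 0.03570 = 0.002494 mol.
From the balanced equation, 1 mol K2Cr2O7 reacts with 6 mol Fe^2+, so n(Fe^2+) = 0.002494 x 6/1 = 0.01496 mol.
[Fe^2+] = 0.01496 / 0.03309 L = 0.452 M.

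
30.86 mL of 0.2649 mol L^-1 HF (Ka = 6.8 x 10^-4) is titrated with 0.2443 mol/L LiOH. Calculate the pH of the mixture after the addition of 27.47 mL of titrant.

Initial n(HF) = 0.2649 x 0.03086 = 0.008175 mol.
n(LiOH) added = 0.2443 x 0.02747 = 0.006711 mol, converting that many moles of HF to F-.
Remaining n(HF) = 0.001464 mol; n(F-) = 0.006711 mol.
By Henderson-Hasselbalch, pH = pKa + log([A^-]/[HA]) = 3.17 + log(0.006711/0.001464) = 3.17 + (+0.66) = 3.83.

3.83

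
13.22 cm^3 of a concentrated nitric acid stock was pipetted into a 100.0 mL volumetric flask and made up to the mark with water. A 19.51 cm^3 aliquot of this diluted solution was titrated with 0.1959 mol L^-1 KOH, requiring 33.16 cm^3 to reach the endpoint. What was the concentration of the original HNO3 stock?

2.52 M

n(KOH) = 0.1959 x 0.03316 = 0.006496 mol.
n(HNO3) in the aliquot = 0.006496 mol.
[diluted HNO3] = 0.006496 / 0.01951 = 0.3330 M.
Dilution factor = 100.0/13.22 = 7.564, so [stock] = 0.3330 x 7.564 = 2.52 M.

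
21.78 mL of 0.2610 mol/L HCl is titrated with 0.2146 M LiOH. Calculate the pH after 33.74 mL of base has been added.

n(acid) = 0.2610 x 0.02178 = 0.005685 mol; n(LiOH) added = 0.2146 x 0.03374 = 0.007241 mol.
Base is in excess by 0.007241 - 0.005685 = 0.001556 mol in a total volume of 0.05552 L.
[OH^-] = 0.001556/0.05552 = 0.02803 M, so pOH = 1.55 and pH = 14.00 - 1.55 = 12.45.

12.45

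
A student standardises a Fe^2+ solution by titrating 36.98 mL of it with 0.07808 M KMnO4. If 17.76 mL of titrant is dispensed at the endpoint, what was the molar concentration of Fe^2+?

0.187 M

n(KMnO4) = 0.07808 x 0.01776 = 0.001387 mol.
From the balanced equation, 1 mol KMnO4 reacts with 5 mol Fe^2+, so n(Fe^2+) = 0.001387 x 5/1 = 0.006934 mol.
[Fe^2+] = 0.006934 / 0.03698 L = 0.187 M.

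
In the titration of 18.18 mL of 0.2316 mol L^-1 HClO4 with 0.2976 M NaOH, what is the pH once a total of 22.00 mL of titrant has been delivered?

12.76

n(acid) = 0.2316 x 0.01818 = 0.004210 mol; n(NaOH) added = 0.2976 x 0.02200 = 0.006547 mol.
Base is in excess by 0.006547 - 0.004210 = 0.002337 mol in a total volume of 0.04018 L.
[OH^-] = 0.002337/0.04018 = 0.05816 M, so pOH = 1.24 and pH = 14.00 - 1.24 = 12.76.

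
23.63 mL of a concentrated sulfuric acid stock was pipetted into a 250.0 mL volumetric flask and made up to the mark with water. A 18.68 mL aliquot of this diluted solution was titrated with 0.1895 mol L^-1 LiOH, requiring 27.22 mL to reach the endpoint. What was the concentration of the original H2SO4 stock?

n(LiOH) = 0.1895 x 0.02722 = 0.005158 mol.
n(H2SO4) in the aliquot = 0.005158 x 1/2 = 0.002579 mol.
[diluted H2SO4] = 0.002579 / 0.01868 = 0.1381 M.
Dilution factor = 250.0/23.63 = 10.58, so [stock] = 0.1381 x 10.58 = 1.46 M.

1.46 M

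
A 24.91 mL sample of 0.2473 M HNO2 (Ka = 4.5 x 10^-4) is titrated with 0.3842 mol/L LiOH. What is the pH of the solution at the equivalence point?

n(HNO2) = 0.2473 x 0.02491 = 0.006160 mol; V(LiOH) at equivalence = 0.006160/0.3842 = 0.01603 L.
At equivalence all the acid is converted to NO2-; total volume = 0.02491 + 0.01603 = 0.04094 L, so [NO2-] = 0.006160/0.04094 = 0.1505 M.
Kb = Kw/Ka = 1.0e-14 / 4.5 x 10^-4 = 2.22e-11.
[OH^-] = sqrt(Kb x [NO2-]) = sqrt(2.22e-11 x 0.1505) = 1.83e-6 M.
pOH = 5.74, so pH = 14.00 - 5.74 = 8.26.

8.26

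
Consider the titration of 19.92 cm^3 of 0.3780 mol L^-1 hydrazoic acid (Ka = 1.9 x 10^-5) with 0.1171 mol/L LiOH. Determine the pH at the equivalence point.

n(HN3) = 0.3780 x 0.01992 = 0.007530 mol; V(LiOH) at equivalence = 0.007530/0.1171 = 0.06430 L.
At equivalence all the acid is converted to N3-; total volume = 0.01992 + 0.06430 = 0.08422 L, so [N3-] = 0.007530/0.08422 = 0.08940 M.
Kb = Kw/Ka = 1.0e-14 / 1.9 x 10^-5 = 5.26e-10.
[OH^-] = sqrt(Kb x [N3-]) = sqrt(5.26e-10 x 0.08940) = 6.86e-6 M.
pOH = 5.16, so pH = 14.00 - 5.16 = 8.84.

8.84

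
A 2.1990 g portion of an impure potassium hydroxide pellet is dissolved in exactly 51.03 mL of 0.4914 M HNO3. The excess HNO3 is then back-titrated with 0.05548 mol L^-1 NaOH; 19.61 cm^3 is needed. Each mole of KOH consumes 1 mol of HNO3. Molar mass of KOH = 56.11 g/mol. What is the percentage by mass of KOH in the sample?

Total n(HNO3) added = 0.4914 x 0.05103 = 0.02508 mol.
n(NaOH) used = 0.05548 x 0.01961 = 0.001088 mol, which equals the excess n(HNO3).
So n(HNO3) consumed by the sample = 0.02508 - 0.001088 = 0.02399 mol.
n(KOH) = 0.02399 / 1 = 0.02399 mol.
mass KOH = 0.02399 x 56.11 = 1.346 g, so %KOH = 1.346/2.1990 x 100 = 61.2%.

61.2%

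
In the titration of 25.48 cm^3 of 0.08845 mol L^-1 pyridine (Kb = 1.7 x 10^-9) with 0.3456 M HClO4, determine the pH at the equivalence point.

n(C5H5N) = 0.08845 x 0.02548 = 0.002254 mol; V(HClO4) at equivalence = 0.002254/0.3456 = 0.006521 L.
At equivalence the base is fully converted to C5H5NH+; total volume = 0.03200 L, so [C5H5NH+] = 0.002254/0.03200 = 0.07043 M.
Ka(C5H5NH+) = Kw/Kb = 1.0e-14 / 1.7 x 10^-9 = 5.88e-6.
[H^+] = sqrt(Ka x [C5H5NH+]) = sqrt(5.88e-6 x 0.07043) = 0.000644 M.
pH = -log(0.000644) = 3.19.

3.19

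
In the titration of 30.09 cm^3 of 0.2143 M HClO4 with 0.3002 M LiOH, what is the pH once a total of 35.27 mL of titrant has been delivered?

n(acid) = 0.2143 x 0.03009 = 0.006448 mol; n(LiOH) added = 0.3002 x 0.03527 = 0.01059 mol.
Base is in excess by 0.01059 - 0.006448 = 0.004140 mol in a total volume of 0.06536 L.
[OH^-] = 0.004140/0.06536 = 0.06334 M, so pOH = 1.20 and pH = 14.00 - 1.20 = 12.80.

12.80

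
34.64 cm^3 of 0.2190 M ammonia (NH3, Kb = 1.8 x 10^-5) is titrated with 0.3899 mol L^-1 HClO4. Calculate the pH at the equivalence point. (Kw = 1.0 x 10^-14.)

5.05

n(NH3) = 0.2190 x 0.03464 = 0.007586 mol; V(HClO4) at equivalence = 0.007586/0.3899 = 0.01946 L.
At equivalence the base is fully converted to NH4+; total volume = 0.05410 L, so [NH4+] = 0.007586/0.05410 = 0.1402 M.
Ka(NH4+) = Kw/Kb = 1.0e-14 / 1.8 x 10^-5 = 5.56e-10.
[H^+] = sqrt(Ka x [NH4+]) = sqrt(5.56e-10 x 0.1402) = 8.83e-6 M.
pH = -log(8.83e-6) = 5.05.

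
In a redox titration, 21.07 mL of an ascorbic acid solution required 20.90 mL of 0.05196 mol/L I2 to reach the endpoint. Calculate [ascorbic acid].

0.0515 M

n(I2) = 0.05196 x 0.02090 = 0.001086 mol.
From the balanced equation, 1 mol I2 reacts with 1 mol ascorbic acid, so n(ascorbic acid) = 0.001086 x 1/1 = 0.001086 mol.
[ascorbic acid] = 0.001086 / 0.02107 L = 0.0515 M.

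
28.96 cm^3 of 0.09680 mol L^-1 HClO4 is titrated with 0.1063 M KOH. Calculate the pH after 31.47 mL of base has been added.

n(acid) = 0.09680 x 0.02896 = 0.002803 mol; n(KOH) added = 0.1063 x 0.03147 = 0.003345 mol.
Base is in excess by 0.003345 - 0.002803 = 0.0005419 mol in a total volume of 0.06043 L.
[OH^-] = 0.0005419/0.06043 = 0.008968 M, so pOH = 2.05 and pH = 14.00 - 2.05 = 11.95.

11.95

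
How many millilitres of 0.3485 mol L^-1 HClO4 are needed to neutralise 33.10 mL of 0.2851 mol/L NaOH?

n(NaOH) = 0.2851 mol/L x 0.03310 L = 0.009437 mol.
At equivalence n(HClO4) = n(NaOH) = 0.009437 mol.
V(HClO4) = 0.009437 / 0.3485 = 0.02708 L = 27.1 mL.

27.1 mL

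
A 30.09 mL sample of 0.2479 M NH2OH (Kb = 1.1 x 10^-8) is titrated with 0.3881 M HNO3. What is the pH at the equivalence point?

n(NH2OH) = 0.2479 x 0.03009 = 0.007459 mol; V(HNO3) at equivalence = 0.007459/0.3881 = 0.01922 L.
At equivalence the base is fully converted to NH3OH+; total volume = 0.04931 L, so [NH3OH+] = 0.007459/0.04931 = 0.1513 M.
Ka(NH3OH+) = Kw/Kb = 1.0e-14 / 1.1 x 10^-8 = 9.09e-7.
[H^+] = sqrt(Ka x [NH3OH+]) = sqrt(9.09e-7 x 0.1513) = 0.000371 M.
pH = -log(0.000371) = 3.43.

3.43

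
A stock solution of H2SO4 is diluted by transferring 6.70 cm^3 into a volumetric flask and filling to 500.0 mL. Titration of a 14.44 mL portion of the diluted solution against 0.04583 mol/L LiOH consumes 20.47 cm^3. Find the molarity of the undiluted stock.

n(LiOH) = 0.04583 x 0.02047 = 0.0009381 mol.
n(H2SO4) in the aliquot = 0.0009381 x 1/2 = 0.0004691 mol.
[diluted H2SO4] = 0.0004691 / 0.01444 = 0.03248 M.
Dilution factor = 500.0/6.700 = 74.63, so [stock] = 0.03248 x 74.63 = 2.42 M.

2.42 M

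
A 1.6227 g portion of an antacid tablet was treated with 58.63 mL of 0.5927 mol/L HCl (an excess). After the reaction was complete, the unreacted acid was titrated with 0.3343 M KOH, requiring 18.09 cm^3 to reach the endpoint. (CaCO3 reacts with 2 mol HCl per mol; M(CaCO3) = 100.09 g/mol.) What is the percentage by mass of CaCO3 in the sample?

88.5%

Total n(HCl) added = 0.5927 x 0.05863 = 0.03475 mol.
n(KOH) used = 0.3343 x 0.01809 = 0.006047 mol, which equals the excess n(HCl).
So n(HCl) consumed by the sample = 0.03475 - 0.006047 = 0.02870 mol.
n(CaCO3) = 0.02870 / 2 = 0.01435 mol.
mass CaCO3 = 0.01435 x 100.09 = 1.436 g, so %CaCO3 = 1.436/1.6227 x 100 = 88.5%.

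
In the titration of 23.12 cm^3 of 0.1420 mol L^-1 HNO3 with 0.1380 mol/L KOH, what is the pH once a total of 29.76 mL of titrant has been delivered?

n(acid) = 0.1420 x 0.02312 = 0.003283 mol; n(KOH) added = 0.1380 x 0.02976 = 0.004107 mol.
Base is in excess by 0.004107 - 0.003283 = 0.0008238 mol in a total volume of 0.05288 L.
[OH^-] = 0.0008238/0.05288 = 0.01558 M, so pOH = 1.81 and pH = 14.00 - 1.81 = 12.19.

12.19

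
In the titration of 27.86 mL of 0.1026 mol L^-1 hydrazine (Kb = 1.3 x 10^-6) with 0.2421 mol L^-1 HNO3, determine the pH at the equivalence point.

n(N2H4) = 0.1026 x 0.02786 = 0.002858 mol; V(HNO3) at equivalence = 0.002858/0.2421 = 0.01181 L.
At equivalence the base is fully converted to N2H5+; total volume = 0.03967 L, so [N2H5+] = 0.002858/0.03967 = 0.07206 M.
Ka(N2H5+) = Kw/Kb = 1.0e-14 / 1.3 x 10^-6 = 7.69e-9.
[H^+] = sqrt(Ka x [N2H5+]) = sqrt(7.69e-9 x 0.07206) = 2.35e-5 M.
pH = -log(2.35e-5) = 4.63.

4.63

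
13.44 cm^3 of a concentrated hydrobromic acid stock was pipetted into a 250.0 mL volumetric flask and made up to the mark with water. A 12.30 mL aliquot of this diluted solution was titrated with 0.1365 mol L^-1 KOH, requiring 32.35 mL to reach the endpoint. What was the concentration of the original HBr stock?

6.68 M

n(KOH) = 0.1365 x 0.03235 = 0.004416 mol.
n(HBr) in the aliquot = 0.004416 mol.
[diluted HBr] = 0.004416 / 0.01230 = 0.3590 M.
Dilution factor = 250.0/13.44 = 18.60, so [stock] = 0.3590 x 18.60 = 6.68 M.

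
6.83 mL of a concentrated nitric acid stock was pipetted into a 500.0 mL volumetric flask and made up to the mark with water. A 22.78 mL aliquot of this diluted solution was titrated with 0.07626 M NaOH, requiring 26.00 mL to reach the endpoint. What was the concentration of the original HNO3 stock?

6.37 M

n(NaOH) = 0.07626 x 0.02600 = 0.001983 mol.
n(HNO3) in the aliquot = 0.001983 mol.
[diluted HNO3] = 0.001983 / 0.02278 = 0.08704 M.
Dilution factor = 500.0/6.830 = 73.21, so [stock] = 0.08704 x 73.21 = 6.37 M.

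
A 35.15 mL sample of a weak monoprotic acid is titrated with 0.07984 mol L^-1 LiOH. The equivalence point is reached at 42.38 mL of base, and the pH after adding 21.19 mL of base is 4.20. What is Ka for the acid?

21.19 mL is half of the equivalence volume, so this is the half-equivalence point where [HA] = [A^-].
At half-equivalence pH = pKa, so pKa = 4.20.
Ka = 10^(-4.20) = 6.3 x 10^-5.

6.3 x 10^-5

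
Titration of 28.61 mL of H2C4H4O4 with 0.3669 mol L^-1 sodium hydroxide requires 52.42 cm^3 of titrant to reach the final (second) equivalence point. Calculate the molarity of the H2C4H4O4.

n(NaOH) = 0.3669 x 0.05242 = 0.01923 mol.
At the final (second) equivalence point, 2 mol OH^- react per mol H2C4H4O4, so n(H2C4H4O4) = 0.01923 / 2 = 0.009616 mol.
[H2C4H4O4] = 0.009616 / 0.02861 L = 0.336 M.

0.336 M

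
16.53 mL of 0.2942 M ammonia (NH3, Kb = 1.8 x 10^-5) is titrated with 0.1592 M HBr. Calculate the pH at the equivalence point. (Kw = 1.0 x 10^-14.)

n(NH3) = 0.2942 x 0.01653 = 0.004863 mol; V(HBr) at equivalence = 0.004863/0.1592 = 0.03055 L.
At equivalence the base is fully converted to NH4+; total volume = 0.04708 L, so [NH4+] = 0.004863/0.04708 = 0.1033 M.
Ka(NH4+) = Kw/Kb = 1.0e-14 / 1.8 x 10^-5 = 5.56e-10.
[H^+] = sqrt(Ka x [NH4+]) = sqrt(5.56e-10 x 0.1033) = 7.58e-6 M.
pH = -log(7.58e-6) = 5.12.

5.12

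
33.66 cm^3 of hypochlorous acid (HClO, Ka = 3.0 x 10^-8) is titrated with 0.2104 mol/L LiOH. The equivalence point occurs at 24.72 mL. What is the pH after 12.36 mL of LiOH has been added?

7.52

12.36 mL is exactly half the equivalence volume (24.72/2), i.e. the half-equivalence point.
There, n(HA) = n(A^-), so pH = pKa = -log(3.0 x 10^-8) = 7.52.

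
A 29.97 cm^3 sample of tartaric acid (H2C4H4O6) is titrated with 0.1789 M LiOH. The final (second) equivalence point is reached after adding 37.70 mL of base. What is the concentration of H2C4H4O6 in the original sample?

n(LiOH) = 0.1789 x 0.03770 = 0.006745 mol.
At the final (second) equivalence point, 2 mol OH^- react per mol H2C4H4O6, so n(H2C4H4O6) = 0.006745 / 2 = 0.003372 mol.
[H2C4H4O6] = 0.003372 / 0.02997 L = 0.113 M.

0.113 M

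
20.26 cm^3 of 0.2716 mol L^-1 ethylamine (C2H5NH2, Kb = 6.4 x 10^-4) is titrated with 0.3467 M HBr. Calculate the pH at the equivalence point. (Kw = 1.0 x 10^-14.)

5.81

n(C2H5NH2) = 0.2716 x 0.02026 = 0.005503 mol; V(HBr) at equivalence = 0.005503/0.3467 = 0.01587 L.
At equivalence the base is fully converted to C2H5NH3+; total volume = 0.03613 L, so [C2H5NH3+] = 0.005503/0.03613 = 0.1523 M.
Ka(C2H5NH3+) = Kw/Kb = 1.0e-14 / 6.4 x 10^-4 = 1.56e-11.
[H^+] = sqrt(Ka x [C2H5NH3+]) = sqrt(1.56e-11 x 0.1523) = 1.54e-6 M.
pH = -log(1.54e-6) = 5.81.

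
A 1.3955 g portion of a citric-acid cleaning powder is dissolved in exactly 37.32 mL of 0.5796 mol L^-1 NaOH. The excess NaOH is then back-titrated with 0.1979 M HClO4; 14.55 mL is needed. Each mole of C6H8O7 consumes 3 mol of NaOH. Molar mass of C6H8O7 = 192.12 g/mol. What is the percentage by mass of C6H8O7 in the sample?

86.1%

Total n(NaOH) added = 0.5796 x 0.03732 = 0.02163 mol.
n(HClO4) used = 0.1979 x 0.01455 = 0.002879 mol, which equals the excess n(NaOH).
So n(NaOH) consumed by the sample = 0.02163 - 0.002879 = 0.01875 mol.
n(C6H8O7) = 0.01875 / 3 = 0.006250 mol.
mass C6H8O7 = 0.006250 x 192.12 = 1.201 g, so %C6H8O7 = 1.201/1.3955 x 100 = 86.1%.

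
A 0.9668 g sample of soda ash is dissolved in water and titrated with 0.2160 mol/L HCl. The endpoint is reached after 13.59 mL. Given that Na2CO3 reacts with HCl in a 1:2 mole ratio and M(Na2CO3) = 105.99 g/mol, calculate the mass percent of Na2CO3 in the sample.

n(HCl) = 0.2160 x 0.01359 = 0.002935 mol.
n(Na2CO3) = 0.002935 / 2 = 0.001468 mol.
mass of Na2CO3 = 0.001468 x 105.99 = 0.1556 g.
% purity = 0.1556 / 0.9668 x 100 = 16.1%.

16.1%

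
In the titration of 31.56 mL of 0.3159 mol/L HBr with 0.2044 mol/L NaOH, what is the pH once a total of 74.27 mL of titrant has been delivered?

n(acid) = 0.3159 x 0.03156 = 0.009970 mol; n(NaOH) added = 0.2044 x 0.07427 = 0.01518 mol.
Base is in excess by 0.01518 - 0.009970 = 0.005211 mol in a total volume of 0.1058 L.
[OH^-] = 0.005211/0.1058 = 0.04924 M, so pOH = 1.31 and pH = 14.00 - 1.31 = 12.69.

12.69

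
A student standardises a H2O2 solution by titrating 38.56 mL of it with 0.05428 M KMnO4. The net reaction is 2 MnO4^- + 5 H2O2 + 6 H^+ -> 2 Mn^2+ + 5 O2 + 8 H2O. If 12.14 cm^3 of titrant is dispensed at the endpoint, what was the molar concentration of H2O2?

0.0427 M

n(KMnO4) = 0.05428 x 0.01214 = 0.0006590 mol.
From the balanced equation, 2 mol KMnO4 reacts with 5 mol H2O2, so n(H2O2) = 0.0006590 x 5/2 = 0.001647 mol.
[H2O2] = 0.001647 / 0.03856 L = 0.0427 M.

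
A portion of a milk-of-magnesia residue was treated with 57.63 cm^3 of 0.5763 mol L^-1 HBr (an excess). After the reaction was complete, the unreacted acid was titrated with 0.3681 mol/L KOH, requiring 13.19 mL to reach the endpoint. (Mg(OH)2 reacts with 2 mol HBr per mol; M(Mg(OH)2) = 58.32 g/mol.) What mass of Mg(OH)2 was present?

Total n(HBr) added = 0.5763 x 0.05763 = 0.03321 mol.
n(KOH) used = 0.3681 x 0.01319 = 0.004855 mol, which equals the excess n(HBr).
So n(HBr) consumed by the sample = 0.03321 - 0.004855 = 0.02836 mol.
n(Mg(OH)2) = 0.02836 / 2 = 0.01418 mol.
mass = 0.01418 mol x 58.32 g/mol = 0.827 g.

0.827 g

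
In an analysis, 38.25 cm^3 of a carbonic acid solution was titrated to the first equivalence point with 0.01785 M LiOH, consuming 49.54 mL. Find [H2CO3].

0.0231 M

n(LiOH) = 0.01785 x 0.04954 = 0.0008843 mol.
At the first equivalence point, 1 mol OH^- react per mol H2CO3, so n(H2CO3) = 0.0008843 / 1 = 0.0008843 mol.
[H2CO3] = 0.0008843 / 0.03825 L = 0.0231 M.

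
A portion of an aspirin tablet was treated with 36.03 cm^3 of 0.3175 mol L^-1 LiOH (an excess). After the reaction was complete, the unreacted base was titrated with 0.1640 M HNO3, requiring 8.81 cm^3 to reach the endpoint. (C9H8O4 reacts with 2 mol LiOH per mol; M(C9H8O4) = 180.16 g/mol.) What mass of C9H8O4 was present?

0.900 g

Total n(LiOH) added = 0.3175 x 0.03603 = 0.01144 mol.
n(HNO3) used = 0.1640 x 0.008810 = 0.001445 mol, which equals the excess n(LiOH).
So n(LiOH) consumed by the sample = 0.01144 - 0.001445 = 0.009995 mol.
n(C9H8O4) = 0.009995 / 2 = 0.004997 mol.
mass = 0.004997 mol x 180.16 g/mol = 0.900 g.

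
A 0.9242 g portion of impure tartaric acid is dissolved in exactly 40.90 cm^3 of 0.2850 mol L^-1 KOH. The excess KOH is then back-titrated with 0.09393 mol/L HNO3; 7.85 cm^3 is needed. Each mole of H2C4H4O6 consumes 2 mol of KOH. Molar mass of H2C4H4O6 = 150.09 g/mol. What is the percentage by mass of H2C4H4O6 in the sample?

88.7%

Total n(KOH) added = 0.2850 x 0.04090 = 0.01166 mol.
n(HNO3) used = 0.09393 x 0.007850 = 0.0007374 mol, which equals the excess n(KOH).
So n(KOH) consumed by the sample = 0.01166 - 0.0007374 = 0.01092 mol.
n(H2C4H4O6) = 0.01092 / 2 = 0.005460 mol.
mass H2C4H4O6 = 0.005460 x 150.09 = 0.8194 g, so %H2C4H4O6 = 0.8194/0.9242 x 100 = 88.7%.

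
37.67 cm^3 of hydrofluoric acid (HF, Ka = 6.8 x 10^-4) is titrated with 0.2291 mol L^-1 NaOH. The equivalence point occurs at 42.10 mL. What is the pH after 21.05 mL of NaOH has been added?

21.05 mL is exactly half the equivalence volume (42.10/2), i.e. the half-equivalence point.
There, n(HA) = n(A^-), so pH = pKa = -log(6.8 x 10^-4) = 3.17.

3.17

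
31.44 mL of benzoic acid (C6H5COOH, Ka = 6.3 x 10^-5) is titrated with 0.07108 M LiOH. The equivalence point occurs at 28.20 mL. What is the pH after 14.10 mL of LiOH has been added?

14.10 mL is exactly half the equivalence volume (28.20/2), i.e. the half-equivalence point.
There, n(HA) = n(A^-), so pH = pKa = -log(6.3 x 10^-5) = 4.20.

4.20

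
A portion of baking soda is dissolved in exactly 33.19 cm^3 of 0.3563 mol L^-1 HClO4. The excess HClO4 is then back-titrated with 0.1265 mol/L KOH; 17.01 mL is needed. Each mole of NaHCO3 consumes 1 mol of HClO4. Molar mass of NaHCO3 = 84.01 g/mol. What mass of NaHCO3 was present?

0.813 g

Total n(HClO4) added = 0.3563 x 0.03319 = 0.01183 mol.
n(KOH) used = 0.1265 x 0.01701 = 0.002152 mol, which equals the excess n(HClO4).
So n(HClO4) consumed by the sample = 0.01183 - 0.002152 = 0.009674 mol.
n(NaHCO3) = 0.009674 / 1 = 0.009674 mol.
mass = 0.009674 mol x 84.01 g/mol = 0.813 g.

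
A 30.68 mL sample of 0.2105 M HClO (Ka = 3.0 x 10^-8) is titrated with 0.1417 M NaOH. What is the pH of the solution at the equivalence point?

10.23

n(HClO) = 0.2105 x 0.03068 = 0.006458 mol; V(NaOH) at equivalence = 0.006458/0.1417 = 0.04558 L.
At equivalence all the acid is converted to ClO-; total volume = 0.03068 + 0.04558 = 0.07626 L, so [ClO-] = 0.006458/0.07626 = 0.08469 M.
Kb = Kw/Ka = 1.0e-14 / 3.0 x 10^-8 = 3.33e-7.
[OH^-] = sqrt(Kb x [ClO-]) = sqrt(3.33e-7 x 0.08469) = 0.000168 M.
pOH = 3.77, so pH = 14.00 - 3.77 = 10.23.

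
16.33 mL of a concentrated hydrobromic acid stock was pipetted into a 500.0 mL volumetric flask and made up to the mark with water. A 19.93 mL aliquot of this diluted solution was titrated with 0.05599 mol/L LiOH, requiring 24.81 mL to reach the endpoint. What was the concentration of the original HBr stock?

2.13 M

n(LiOH) = 0.05599 x 0.02481 = 0.001389 mol.
n(HBr) in the aliquot = 0.001389 mol.
[diluted HBr] = 0.001389 / 0.01993 = 0.06970 M.
Dilution factor = 500.0/16.33 = 30.62, so [stock] = 0.06970 x 30.62 = 2.13 M.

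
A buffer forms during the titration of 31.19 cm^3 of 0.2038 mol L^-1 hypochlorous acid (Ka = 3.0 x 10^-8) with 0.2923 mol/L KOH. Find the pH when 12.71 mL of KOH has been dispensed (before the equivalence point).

7.67

Initial n(HClO) = 0.2038 x 0.03119 = 0.006357 mol.
n(KOH) added = 0.2923 x 0.01271 = 0.003715 mol, converting that many moles of HClO to ClO-.
Remaining n(HClO) = 0.002641 mol; n(ClO-) = 0.003715 mol.
By Henderson-Hasselbalch, pH = pKa + log([A^-]/[HA]) = 7.52 + log(0.003715/0.002641) = 7.52 + (+0.15) = 7.67.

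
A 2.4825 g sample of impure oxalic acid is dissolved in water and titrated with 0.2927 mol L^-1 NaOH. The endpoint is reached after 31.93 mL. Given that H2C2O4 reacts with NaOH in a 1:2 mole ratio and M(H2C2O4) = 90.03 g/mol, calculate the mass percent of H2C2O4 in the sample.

16.9%

n(NaOH) = 0.2927 x 0.03193 = 0.009346 mol.
n(H2C2O4) = 0.009346 / 2 = 0.004673 mol.
mass of H2C2O4 = 0.004673 x 90.03 = 0.4207 g.
% purity = 0.4207 / 2.4825 x 100 = 16.9%.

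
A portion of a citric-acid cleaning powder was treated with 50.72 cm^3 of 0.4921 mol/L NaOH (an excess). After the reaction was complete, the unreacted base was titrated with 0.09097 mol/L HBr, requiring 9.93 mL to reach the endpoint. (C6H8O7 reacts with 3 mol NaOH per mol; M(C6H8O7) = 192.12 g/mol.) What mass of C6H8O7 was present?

1.54 g

Total n(NaOH) added = 0.4921 x 0.05072 = 0.02496 mol.
n(HBr) used = 0.09097 x 0.009930 = 0.0009033 mol, which equals the excess n(NaOH).
So n(NaOH) consumed by the sample = 0.02496 - 0.0009033 = 0.02406 mol.
n(C6H8O7) = 0.02406 / 3 = 0.008019 mol.
mass = 0.008019 mol x 192.12 g/mol = 1.54 g.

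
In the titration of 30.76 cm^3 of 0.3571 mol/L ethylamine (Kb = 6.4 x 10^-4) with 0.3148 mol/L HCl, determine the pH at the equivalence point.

n(C2H5NH2) = 0.3571 x 0.03076 = 0.01098 mol; V(HCl) at equivalence = 0.01098/0.3148 = 0.03489 L.
At equivalence the base is fully converted to C2H5NH3+; total volume = 0.06565 L, so [C2H5NH3+] = 0.01098/0.06565 = 0.1673 M.
Ka(C2H5NH3+) = Kw/Kb = 1.0e-14 / 6.4 x 10^-4 = 1.56e-11.
[H^+] = sqrt(Ka x [C2H5NH3+]) = sqrt(1.56e-11 x 0.1673) = 1.62e-6 M.
pH = -log(1.62e-6) = 5.79.

5.79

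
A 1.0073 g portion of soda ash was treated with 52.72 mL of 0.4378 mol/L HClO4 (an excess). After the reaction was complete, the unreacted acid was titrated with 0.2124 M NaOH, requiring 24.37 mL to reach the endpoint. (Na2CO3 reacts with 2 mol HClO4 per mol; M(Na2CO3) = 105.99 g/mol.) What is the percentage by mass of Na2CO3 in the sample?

94.2%

Total n(HClO4) added = 0.4378 x 0.05272 = 0.02308 mol.
n(NaOH) used = 0.2124 x 0.02437 = 0.005176 mol, which equals the excess n(HClO4).
So n(HClO4) consumed by the sample = 0.02308 - 0.005176 = 0.01790 mol.
n(Na2CO3) = 0.01790 / 2 = 0.008952 mol.
mass Na2CO3 = 0.008952 x 105.99 = 0.9489 g, so %Na2CO3 = 0.9489/1.0073 x 100 = 94.2%.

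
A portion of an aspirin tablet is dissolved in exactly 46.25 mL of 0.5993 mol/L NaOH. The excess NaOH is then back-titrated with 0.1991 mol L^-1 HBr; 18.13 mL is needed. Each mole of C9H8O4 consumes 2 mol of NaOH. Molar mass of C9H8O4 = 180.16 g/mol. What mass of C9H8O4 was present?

Total n(NaOH) added = 0.5993 x 0.04625 = 0.02772 mol.
n(HBr) used = 0.1991 x 0.01813 = 0.003610 mol, which equals the excess n(NaOH).
So n(NaOH) consumed by the sample = 0.02772 - 0.003610 = 0.02411 mol.
n(C9H8O4) = 0.02411 / 2 = 0.01205 mol.
mass = 0.01205 mol x 180.16 g/mol = 2.17 g.

2.17 g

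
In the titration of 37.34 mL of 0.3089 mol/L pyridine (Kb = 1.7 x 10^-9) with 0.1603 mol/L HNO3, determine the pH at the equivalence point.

3.10

n(C5H5N) = 0.3089 x 0.03734 = 0.01153 mol; V(HNO3) at equivalence = 0.01153/0.1603 = 0.07195 L.
At equivalence the base is fully converted to C5H5NH+; total volume = 0.1093 L, so [C5H5NH+] = 0.01153/0.1093 = 0.1055 M.
Ka(C5H5NH+) = Kw/Kb = 1.0e-14 / 1.7 x 10^-9 = 5.88e-6.
[H^+] = sqrt(Ka x [C5H5NH+]) = sqrt(5.88e-6 x 0.1055) = 0.000788 M.
pH = -log(0.000788) = 3.10.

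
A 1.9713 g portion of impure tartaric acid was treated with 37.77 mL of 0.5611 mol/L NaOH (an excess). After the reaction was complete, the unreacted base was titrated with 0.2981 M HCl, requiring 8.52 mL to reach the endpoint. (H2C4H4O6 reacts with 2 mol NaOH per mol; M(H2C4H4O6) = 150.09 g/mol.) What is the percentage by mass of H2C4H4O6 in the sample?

Total n(NaOH) added = 0.5611 x 0.03777 = 0.02119 mol.
n(HCl) used = 0.2981 x 0.008520 = 0.002540 mol, which equals the excess n(NaOH).
So n(NaOH) consumed by the sample = 0.02119 - 0.002540 = 0.01865 mol.
n(H2C4H4O6) = 0.01865 / 2 = 0.009326 mol.
mass H2C4H4O6 = 0.009326 x 150.09 = 1.400 g, so %H2C4H4O6 = 1.400/1.9713 x 100 = 71.0%.

71.0%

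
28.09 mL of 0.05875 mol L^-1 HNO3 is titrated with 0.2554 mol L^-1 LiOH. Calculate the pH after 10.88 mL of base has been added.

n(acid) = 0.05875 x 0.02809 = 0.001650 mol; n(LiOH) added = 0.2554 x 0.01088 = 0.002779 mol.
Base is in excess by 0.002779 - 0.001650 = 0.001128 mol in a total volume of 0.03897 L.
[OH^-] = 0.001128/0.03897 = 0.02896 M, so pOH = 1.54 and pH = 14.00 - 1.54 = 12.46.

12.46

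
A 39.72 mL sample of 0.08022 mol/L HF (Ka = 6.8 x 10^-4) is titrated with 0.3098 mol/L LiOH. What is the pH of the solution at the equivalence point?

7.99

n(HF) = 0.08022 x 0.03972 = 0.003186 mol; V(LiOH) at equivalence = 0.003186/0.3098 = 0.01029 L.
At equivalence all the acid is converted to F-; total volume = 0.03972 + 0.01029 = 0.05001 L, so [F-] = 0.003186/0.05001 = 0.06372 M.
Kb = Kw/Ka = 1.0e-14 / 6.8 x 10^-4 = 1.47e-11.
[OH^-] = sqrt(Kb x [F-]) = sqrt(1.47e-11 x 0.06372) = 9.68e-7 M.
pOH = 6.01, so pH = 14.00 - 6.01 = 7.99.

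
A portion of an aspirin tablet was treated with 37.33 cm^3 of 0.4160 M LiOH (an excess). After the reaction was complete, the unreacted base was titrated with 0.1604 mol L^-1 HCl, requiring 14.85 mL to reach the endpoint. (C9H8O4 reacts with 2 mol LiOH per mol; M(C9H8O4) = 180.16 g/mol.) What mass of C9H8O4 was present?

Total n(LiOH) added = 0.4160 x 0.03733 = 0.01553 mol.
n(HCl) used = 0.1604 x 0.01485 = 0.002382 mol, which equals the excess n(LiOH).
So n(LiOH) consumed by the sample = 0.01553 - 0.002382 = 0.01315 mol.
n(C9H8O4) = 0.01315 / 2 = 0.006574 mol.
mass = 0.006574 mol x 180.16 g/mol = 1.18 g.

1.18 g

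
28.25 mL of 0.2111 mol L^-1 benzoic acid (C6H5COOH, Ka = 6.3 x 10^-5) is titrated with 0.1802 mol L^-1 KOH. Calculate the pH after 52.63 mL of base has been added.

12.64

n(acid) = 0.2111 x 0.02825 = 0.005964 mol; n(KOH) added = 0.1802 x 0.05263 = 0.009484 mol.
Base is in excess by 0.009484 - 0.005964 = 0.003520 mol in a total volume of 0.08088 L.
[OH^-] = 0.003520/0.08088 = 0.04353 M, so pOH = 1.36 and pH = 14.00 - 1.36 = 12.64.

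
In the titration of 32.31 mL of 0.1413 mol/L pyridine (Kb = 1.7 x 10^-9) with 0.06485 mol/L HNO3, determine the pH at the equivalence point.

n(C5H5N) = 0.1413 x 0.03231 = 0.004565 mol; V(HNO3) at equivalence = 0.004565/0.06485 = 0.07040 L.
At equivalence the base is fully converted to C5H5NH+; total volume = 0.1027 L, so [C5H5NH+] = 0.004565/0.1027 = 0.04445 M.
Ka(C5H5NH+) = Kw/Kb = 1.0e-14 / 1.7 x 10^-9 = 5.88e-6.
[H^+] = sqrt(Ka x [C5H5NH+]) = sqrt(5.88e-6 x 0.04445) = 0.000511 M.
pH = -log(0.000511) = 3.29.

3.29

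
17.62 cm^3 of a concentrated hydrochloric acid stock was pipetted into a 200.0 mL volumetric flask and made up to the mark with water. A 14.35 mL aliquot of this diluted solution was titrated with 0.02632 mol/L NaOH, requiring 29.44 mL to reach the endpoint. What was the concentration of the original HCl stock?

0.613 M

n(NaOH) = 0.02632 x 0.02944 = 0.0007749 mol.
n(HCl) in the aliquot = 0.0007749 mol.
[diluted HCl] = 0.0007749 / 0.01435 = 0.05400 M.
Dilution factor = 200.0/17.62 = 11.35, so [stock] = 0.05400 x 11.35 = 0.613 M.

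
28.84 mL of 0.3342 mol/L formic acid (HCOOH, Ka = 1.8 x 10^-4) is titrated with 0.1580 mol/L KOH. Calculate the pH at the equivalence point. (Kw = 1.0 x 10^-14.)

8.39

n(HCOOH) = 0.3342 x 0.02884 = 0.009638 mol; V(KOH) at equivalence = 0.009638/0.1580 = 0.06100 L.
At equivalence all the acid is converted to HCOO-; total volume = 0.02884 + 0.06100 = 0.08984 L, so [HCOO-] = 0.009638/0.08984 = 0.1073 M.
Kb = Kw/Ka = 1.0e-14 / 1.8 x 10^-4 = 5.56e-11.
[OH^-] = sqrt(Kb x [HCOO-]) = sqrt(5.56e-11 x 0.1073) = 2.44e-6 M.
pOH = 5.61, so pH = 14.00 - 5.61 = 8.39.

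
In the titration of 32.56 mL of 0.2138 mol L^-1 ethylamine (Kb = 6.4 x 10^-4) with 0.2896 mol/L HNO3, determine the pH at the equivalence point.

n(C2H5NH2) = 0.2138 x 0.03256 = 0.006961 mol; V(HNO3) at equivalence = 0.006961/0.2896 = 0.02404 L.
At equivalence the base is fully converted to C2H5NH3+; total volume = 0.05660 L, so [C2H5NH3+] = 0.006961/0.05660 = 0.1230 M.
Ka(C2H5NH3+) = Kw/Kb = 1.0e-14 / 6.4 x 10^-4 = 1.56e-11.
[H^+] = sqrt(Ka x [C2H5NH3+]) = sqrt(1.56e-11 x 0.1230) = 1.39e-6 M.
pH = -log(1.39e-6) = 5.86.

5.86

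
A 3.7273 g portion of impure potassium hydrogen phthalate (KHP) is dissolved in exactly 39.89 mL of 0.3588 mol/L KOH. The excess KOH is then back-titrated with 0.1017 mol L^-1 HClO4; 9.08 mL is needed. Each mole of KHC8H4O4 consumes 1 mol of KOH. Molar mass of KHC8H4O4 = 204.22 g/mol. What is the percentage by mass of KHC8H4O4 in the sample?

73.4%

Total n(KOH) added = 0.3588 x 0.03989 = 0.01431 mol.
n(HClO4) used = 0.1017 x 0.009080 = 0.0009234 mol, which equals the excess n(KOH).
So n(KOH) consumed by the sample = 0.01431 - 0.0009234 = 0.01339 mol.
n(KHC8H4O4) = 0.01339 / 1 = 0.01339 mol.
mass KHC8H4O4 = 0.01339 x 204.22 = 2.734 g, so %KHC8H4O4 = 2.734/3.7273 x 100 = 73.4%.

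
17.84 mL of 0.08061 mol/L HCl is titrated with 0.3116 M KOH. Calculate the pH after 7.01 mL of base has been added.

n(acid) = 0.08061 x 0.01784 = 0.001438 mol; n(KOH) added = 0.3116 x 0.007010 = 0.002184 mol.
Base is in excess by 0.002184 - 0.001438 = 0.0007462 mol in a total volume of 0.02485 L.
[OH^-] = 0.0007462/0.02485 = 0.03003 M, so pOH = 1.52 and pH = 14.00 - 1.52 = 12.48.

12.48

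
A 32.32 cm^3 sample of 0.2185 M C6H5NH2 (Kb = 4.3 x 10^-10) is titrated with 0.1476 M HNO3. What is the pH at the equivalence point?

n(C6H5NH2) = 0.2185 x 0.03232 = 0.007062 mol; V(HNO3) at equivalence = 0.007062/0.1476 = 0.04784 L.
At equivalence the base is fully converted to C6H5NH3+; total volume = 0.08016 L, so [C6H5NH3+] = 0.007062/0.08016 = 0.08809 M.
Ka(C6H5NH3+) = Kw/Kb = 1.0e-14 / 4.3 x 10^-10 = 2.33e-5.
[H^+] = sqrt(Ka x [C6H5NH3+]) = sqrt(2.33e-5 x 0.08809) = 0.00143 M.
pH = -log(0.00143) = 2.84.

2.84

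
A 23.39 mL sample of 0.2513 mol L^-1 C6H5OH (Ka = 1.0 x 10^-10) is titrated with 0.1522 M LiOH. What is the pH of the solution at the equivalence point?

n(C6H5OH) = 0.2513 x 0.02339 = 0.005878 mol; V(LiOH) at equivalence = 0.005878/0.1522 = 0.03862 L.
At equivalence all the acid is converted to C6H5O-; total volume = 0.02339 + 0.03862 = 0.06201 L, so [C6H5O-] = 0.005878/0.06201 = 0.09479 M.
Kb = Kw/Ka = 1.0e-14 / 1.0 x 10^-10 = 0.000100.
[OH^-] = sqrt(Kb x [C6H5O-]) = sqrt(0.000100 x 0.09479) = 0.00308 M.
pOH = 2.51, so pH = 14.00 - 2.51 = 11.49.

11.49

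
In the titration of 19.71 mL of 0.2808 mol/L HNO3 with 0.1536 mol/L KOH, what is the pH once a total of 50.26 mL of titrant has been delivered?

12.49

n(acid) = 0.2808 x 0.01971 = 0.005535 mol; n(KOH) added = 0.1536 x 0.05026 = 0.007720 mol.
Base is in excess by 0.007720 - 0.005535 = 0.002185 mol in a total volume of 0.06997 L.
[OH^-] = 0.002185/0.06997 = 0.03123 M, so pOH = 1.51 and pH = 14.00 - 1.51 = 12.49.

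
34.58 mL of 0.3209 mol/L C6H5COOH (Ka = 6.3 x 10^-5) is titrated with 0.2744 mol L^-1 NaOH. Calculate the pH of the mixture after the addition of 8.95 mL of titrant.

3.65

Initial n(C6H5COOH) = 0.3209 x 0.03458 = 0.01110 mol.
n(NaOH) added = 0.2744 x 0.008950 = 0.002456 mol, converting that many moles of C6H5COOH to C6H5COO-.
Remaining n(C6H5COOH) = 0.008641 mol; n(C6H5COO-) = 0.002456 mol.
By Henderson-Hasselbalch, pH = pKa + log([A^-]/[HA]) = 4.20 + log(0.002456/0.008641) = 4.20 + (-0.55) = 3.65.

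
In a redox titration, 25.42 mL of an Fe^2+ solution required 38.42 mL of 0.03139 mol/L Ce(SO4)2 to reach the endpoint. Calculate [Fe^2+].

0.0474 M

n(Ce(SO4)2) = 0.03139 x 0.03842 = 0.001206 mol.
From the balanced equation, 1 mol Ce(SO4)2 reacts with 1 mol Fe^2+, so n(Fe^2+) = 0.001206 x 1/1 = 0.001206 mol.
[Fe^2+] = 0.001206 / 0.02542 L = 0.0474 M.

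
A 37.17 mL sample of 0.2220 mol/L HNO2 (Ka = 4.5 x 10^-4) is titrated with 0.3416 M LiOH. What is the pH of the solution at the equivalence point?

8.24

n(HNO2) = 0.2220 x 0.03717 = 0.008252 mol; V(LiOH) at equivalence = 0.008252/0.3416 = 0.02416 L.
At equivalence all the acid is converted to NO2-; total volume = 0.03717 + 0.02416 = 0.06133 L, so [NO2-] = 0.008252/0.06133 = 0.1346 M.
Kb = Kw/Ka = 1.0e-14 / 4.5 x 10^-4 = 2.22e-11.
[OH^-] = sqrt(Kb x [NO2-]) = sqrt(2.22e-11 x 0.1346) = 1.73e-6 M.
pOH = 5.76, so pH = 14.00 - 5.76 = 8.24.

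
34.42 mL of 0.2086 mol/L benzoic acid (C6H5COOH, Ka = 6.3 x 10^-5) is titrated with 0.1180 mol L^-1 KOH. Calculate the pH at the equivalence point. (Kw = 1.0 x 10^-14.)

n(C6H5COOH) = 0.2086 x 0.03442 = 0.007180 mol; V(KOH) at equivalence = 0.007180/0.1180 = 0.06085 L.
At equivalence all the acid is converted to C6H5COO-; total volume = 0.03442 + 0.06085 = 0.09527 L, so [C6H5COO-] = 0.007180/0.09527 = 0.07537 M.
Kb = Kw/Ka = 1.0e-14 / 6.3 x 10^-5 = 1.59e-10.
[OH^-] = sqrt(Kb x [C6H5COO-]) = sqrt(1.59e-10 x 0.07537) = 3.46e-6 M.
pOH = 5.46, so pH = 14.00 - 5.46 = 8.54.

8.54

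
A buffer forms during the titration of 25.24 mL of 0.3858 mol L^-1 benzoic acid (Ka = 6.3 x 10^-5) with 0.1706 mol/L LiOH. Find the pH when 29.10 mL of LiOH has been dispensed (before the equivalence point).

4.22

Initial n(C6H5COOH) = 0.3858 x 0.02524 = 0.009738 mol.
n(LiOH) added = 0.1706 x 0.02910 = 0.004964 mol, converting that many moles of C6H5COOH to C6H5COO-.
Remaining n(C6H5COOH) = 0.004773 mol; n(C6H5COO-) = 0.004964 mol.
By Henderson-Hasselbalch, pH = pKa + log([A^-]/[HA]) = 4.20 + log(0.004964/0.004773) = 4.20 + (+0.02) = 4.22.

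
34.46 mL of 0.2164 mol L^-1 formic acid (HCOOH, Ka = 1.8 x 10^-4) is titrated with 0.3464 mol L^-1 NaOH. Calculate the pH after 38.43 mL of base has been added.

12.90

n(acid) = 0.2164 x 0.03446 = 0.007457 mol; n(NaOH) added = 0.3464 x 0.03843 = 0.01331 mol.
Base is in excess by 0.01331 - 0.007457 = 0.005855 mol in a total volume of 0.07289 L.
[OH^-] = 0.005855/0.07289 = 0.08033 M, so pOH = 1.10 and pH = 14.00 - 1.10 = 12.90.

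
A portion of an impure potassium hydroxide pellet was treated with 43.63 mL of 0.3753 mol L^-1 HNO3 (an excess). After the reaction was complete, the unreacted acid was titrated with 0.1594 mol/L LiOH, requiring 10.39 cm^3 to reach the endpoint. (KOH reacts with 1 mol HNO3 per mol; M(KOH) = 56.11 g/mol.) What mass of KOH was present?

Total n(HNO3) added = 0.3753 x 0.04363 = 0.01637 mol.
n(LiOH) used = 0.1594 x 0.01039 = 0.001656 mol, which equals the excess n(HNO3).
So n(HNO3) consumed by the sample = 0.01637 - 0.001656 = 0.01472 mol.
n(KOH) = 0.01472 / 1 = 0.01472 mol.
mass = 0.01472 mol x 56.11 g/mol = 0.826 g.

0.826 g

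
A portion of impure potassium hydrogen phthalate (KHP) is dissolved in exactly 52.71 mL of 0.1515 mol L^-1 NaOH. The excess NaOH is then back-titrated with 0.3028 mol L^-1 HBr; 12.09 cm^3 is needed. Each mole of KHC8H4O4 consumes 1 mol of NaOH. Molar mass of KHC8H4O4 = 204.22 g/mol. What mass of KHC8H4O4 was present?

Total n(NaOH) added = 0.1515 x 0.05271 = 0.007986 mol.
n(HBr) used = 0.3028 x 0.01209 = 0.003661 mol, which equals the excess n(NaOH).
So n(NaOH) consumed by the sample = 0.007986 - 0.003661 = 0.004325 mol.
n(KHC8H4O4) = 0.004325 / 1 = 0.004325 mol.
mass = 0.004325 mol x 204.22 g/mol = 0.883 g.

0.883 g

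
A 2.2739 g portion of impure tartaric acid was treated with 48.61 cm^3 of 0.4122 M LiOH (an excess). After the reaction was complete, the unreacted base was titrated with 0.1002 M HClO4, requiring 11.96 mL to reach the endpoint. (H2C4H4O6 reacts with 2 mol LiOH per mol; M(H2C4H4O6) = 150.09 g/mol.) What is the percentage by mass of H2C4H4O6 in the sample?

62.2%

Total n(LiOH) added = 0.4122 x 0.04861 = 0.02004 mol.
n(HClO4) used = 0.1002 x 0.01196 = 0.001198 mol, which equals the excess n(LiOH).
So n(LiOH) consumed by the sample = 0.02004 - 0.001198 = 0.01884 mol.
n(H2C4H4O6) = 0.01884 / 2 = 0.009419 mol.
mass H2C4H4O6 = 0.009419 x 150.09 = 1.414 g, so %H2C4H4O6 = 1.414/2.2739 x 100 = 62.2%.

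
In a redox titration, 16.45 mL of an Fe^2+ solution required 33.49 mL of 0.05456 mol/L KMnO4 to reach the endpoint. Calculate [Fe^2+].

n(KMnO4) = 0.05456 x 0.03349 = 0.001827 mol.
From the balanced equation, 1 mol KMnO4 reacts with 5 mol Fe^2+, so n(Fe^2+) = 0.001827 x 5/1 = 0.009136 mol.
[Fe^2+] = 0.009136 / 0.01645 L = 0.555 M.

0.555 M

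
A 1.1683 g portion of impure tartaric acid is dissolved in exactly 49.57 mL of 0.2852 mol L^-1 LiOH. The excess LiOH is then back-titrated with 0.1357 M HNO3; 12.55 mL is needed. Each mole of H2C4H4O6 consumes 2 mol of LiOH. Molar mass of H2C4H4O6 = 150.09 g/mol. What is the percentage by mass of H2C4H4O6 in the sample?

Total n(LiOH) added = 0.2852 x 0.04957 = 0.01414 mol.
n(HNO3) used = 0.1357 x 0.01255 = 0.001703 mol, which equals the excess n(LiOH).
So n(LiOH) consumed by the sample = 0.01414 - 0.001703 = 0.01243 mol.
n(H2C4H4O6) = 0.01243 / 2 = 0.006217 mol.
mass H2C4H4O6 = 0.006217 x 150.09 = 0.9331 g, so %H2C4H4O6 = 0.9331/1.1683 x 100 = 79.9%.

79.9%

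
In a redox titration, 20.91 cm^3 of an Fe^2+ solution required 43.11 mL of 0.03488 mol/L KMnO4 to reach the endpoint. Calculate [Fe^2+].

n(KMnO4) = 0.03488 x 0.04311 = 0.001504 mol.
From the balanced equation, 1 mol KMnO4 reacts with 5 mol Fe^2+, so n(Fe^2+) = 0.001504 x 5/1 = 0.007518 mol.
[Fe^2+] = 0.007518 / 0.02091 L = 0.360 M.

0.360 M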